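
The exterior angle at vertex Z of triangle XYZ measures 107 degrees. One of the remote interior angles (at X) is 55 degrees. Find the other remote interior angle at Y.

By the exterior angle theorem: exterior angle = sum of remote interior angles.
107 = 55 + angle Y
angle Y = 107 - 55 = 52 degrees

52 degrees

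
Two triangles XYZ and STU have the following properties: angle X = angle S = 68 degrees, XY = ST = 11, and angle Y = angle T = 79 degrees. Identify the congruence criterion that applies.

Consider the given information: angle X = angle S = 68 degrees, XY = ST = 11, and angle Y = angle T = 79 degrees
This is not SSS or HL: SSS requires all three pairs of sides, but we don't have that. HL only applies to right triangles with matching hypotenuse and leg.
The correct criterion is ASA. Two pairs of corresponding angles and the included side are equal (Angle-Side-Angle).

ASA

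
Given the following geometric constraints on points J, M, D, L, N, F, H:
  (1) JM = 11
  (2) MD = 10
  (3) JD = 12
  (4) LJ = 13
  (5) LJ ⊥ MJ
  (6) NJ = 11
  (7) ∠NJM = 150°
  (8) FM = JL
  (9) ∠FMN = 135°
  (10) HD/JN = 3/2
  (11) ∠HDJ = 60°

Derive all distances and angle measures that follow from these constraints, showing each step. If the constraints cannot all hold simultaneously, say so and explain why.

The constraints are consistent.

From the given relations:
  FM = JL = 13
  HD = 3/2·JN = 3/2·11 ≈ 16.5

Step 1: From JD = 12, DH = 16.5, and ∠JDH = 60°, by the law of cosines:
  JH² = JD² + DH² - 2·JD·DH·cos(60°) = 144 + 272.2 - 198 = 218.2
  JH ≈ 14.77

Step 2: From MJ = 11, JL = 13, and ∠MJL = 90°, by the law of cosines:
  ML² = MJ² + JL² - 2·MJ·JL·cos(90°) = 121 + 169 - 0 = 290
  ML ≈ 17.03

Step 3: From MJ = 11, JN = 11, and ∠MJN = 150°, by the law of cosines:
  MN² = MJ² + JN² - 2·MJ·JN·cos(150°) = 121 + 121 + 209.6 = 451.6
  MN ≈ 21.25

Step 4: From JD = 12, JM = 11, DM = 10, by the inverse law of cosines:
  cos(∠DJM) = (JD² + JM² - DM²) / (2·JD·JM)
  ∠DJM = 51.32°

Step 5: From MD = 10, MJ = 11, DJ = 12, by the inverse law of cosines:
  cos(∠DMJ) = (MD² + MJ² - DJ²) / (2·MD·MJ)
  ∠DMJ = 69.51°

Step 6: From DJ = 12, DM = 10, JM = 11, by the inverse law of cosines:
  cos(∠JDM) = (DJ² + DM² - JM²) / (2·DJ·DM)
  ∠JDM = 59.17°

Step 7: From NM = 21.25, MF = 13, and ∠NMF = 135°, by the law of cosines:
  NF² = NM² + MF² - 2·NM·MF·cos(135°) = 451.6 + 169 + 390.7 = 1011
  NF ≈ 31.8

Step 8: From JD = 12, JH = 14.77, DH = 16.5, by the inverse law of cosines:
  cos(∠DJH) = (JD² + JH² - DH²) / (2·JD·JH)
  ∠DJH = 75.3°

Step 9: From MJ = 11, ML = 17.03, JL = 13, by the inverse law of cosines:
  cos(∠JML) = (MJ² + ML² - JL²) / (2·MJ·ML)
  ∠JML = 49.76°

Step 10: From MJ = 11, MN = 21.25, JN = 11, by the inverse law of cosines:
  cos(∠JMN) = (MJ² + MN² - JN²) / (2·MJ·MN)
  ∠JMN = 15°

Step 11: From LJ = 13, LM = 17.03, JM = 11, by the inverse law of cosines:
  cos(∠JLM) = (LJ² + LM² - JM²) / (2·LJ·LM)
  ∠JLM = 40.24°

Step 12: From NJ = 11, NM = 21.25, JM = 11, by the inverse law of cosines:
  cos(∠JNM) = (NJ² + NM² - JM²) / (2·NJ·NM)
  ∠JNM = 15°

Step 13: From HD = 16.5, HJ = 14.77, DJ = 12, by the inverse law of cosines:
  cos(∠DHJ) = (HD² + HJ² - DJ²) / (2·HD·HJ)
  ∠DHJ = 44.7°

Step 14: From NF = 31.8, NM = 21.25, FM = 13, by the inverse law of cosines:
  cos(∠FNM) = (NF² + NM² - FM²) / (2·NF·NM)
  ∠FNM = 16.8°

Step 15: From FM = 13, FN = 31.8, MN = 21.25, by the inverse law of cosines:
  cos(∠MFN) = (FM² + FN² - MN²) / (2·FM·FN)
  ∠MFN = 28.2°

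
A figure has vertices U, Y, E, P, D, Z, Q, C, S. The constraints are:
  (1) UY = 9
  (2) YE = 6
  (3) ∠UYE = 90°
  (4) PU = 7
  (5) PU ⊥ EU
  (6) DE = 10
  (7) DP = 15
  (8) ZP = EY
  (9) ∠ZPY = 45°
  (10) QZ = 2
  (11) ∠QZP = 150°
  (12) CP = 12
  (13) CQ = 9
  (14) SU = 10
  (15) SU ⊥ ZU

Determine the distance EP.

Step 1: By the law of cosines on triangle UYE: UE² = 9² + 6² − 2·9·6·cos(90°) = 117, so UE = 3·√13.
Step 2: By the law of cosines on triangle EUP: EP² = (3·√13)² + 7² − 2·3·√13·7·cos(90°) = 166, so EP = √166.

Therefore, the length of EP = √166.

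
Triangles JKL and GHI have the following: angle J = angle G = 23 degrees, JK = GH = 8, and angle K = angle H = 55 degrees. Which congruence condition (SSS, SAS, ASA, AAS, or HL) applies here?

The given information provides:
angle J = angle G = 23 degrees, JK = GH = 8, and angle K = angle H = 55 degrees
This matches the ASA congruence theorem.
Two pairs of corresponding angles and the included side are equal (Angle-Side-Angle).

ASA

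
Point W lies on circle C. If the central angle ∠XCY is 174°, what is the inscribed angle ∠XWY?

By the inscribed angle theorem, the inscribed angle is half the central angle.
Inscribed angle = 174° / 2 = 87°

87°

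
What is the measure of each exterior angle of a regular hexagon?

Each exterior angle of a regular n-gon is 360 / n.
For n = 6: 360 / 6 = 60 degrees.

60 degrees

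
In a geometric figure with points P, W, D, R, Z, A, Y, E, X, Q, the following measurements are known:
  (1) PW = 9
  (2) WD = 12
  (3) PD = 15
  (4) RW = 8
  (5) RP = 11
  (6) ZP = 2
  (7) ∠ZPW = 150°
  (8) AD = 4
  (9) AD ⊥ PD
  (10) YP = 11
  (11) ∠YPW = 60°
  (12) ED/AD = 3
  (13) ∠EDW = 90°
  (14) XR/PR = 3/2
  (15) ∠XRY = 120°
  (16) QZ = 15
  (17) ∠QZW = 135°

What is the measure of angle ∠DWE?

From the given relations: ED = 3·AD = 3·4 = 12.
Step 1: By the law of cosines on triangle WDE: WE² = 12² + 12² − 2·12·12·cos(90°) = 288, so WE = 12·√2.
Step 2: By the inverse law of cosines on triangle DWE: cos(∠DWE) = (12² + (12·√2)² − 12²) / (2·12·12·√2) = 288/407.29 = 0.7071, so ∠DWE = 45°.

Therefore, the measure of angle ∠DWE = 45°.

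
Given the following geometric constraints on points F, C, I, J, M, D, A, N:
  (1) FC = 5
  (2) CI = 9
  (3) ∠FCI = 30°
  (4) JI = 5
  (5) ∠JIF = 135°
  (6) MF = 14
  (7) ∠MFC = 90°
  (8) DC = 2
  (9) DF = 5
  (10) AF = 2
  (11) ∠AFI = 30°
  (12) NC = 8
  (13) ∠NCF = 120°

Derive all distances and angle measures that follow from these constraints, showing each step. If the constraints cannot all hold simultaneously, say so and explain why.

The constraints are consistent.

Step 1: From FC = 5, CI = 9, and ∠FCI = 30°, by the law of cosines:
  FI² = FC² + CI² - 2·FC·CI·cos(30°) = 25 + 81 - 77.94 = 28.06
  FI ≈ 5.3

Step 2: From FC = 5, CN = 8, and ∠FCN = 120°, by the law of cosines:
  FN² = FC² + CN² - 2·FC·CN·cos(120°) = 25 + 64 + 40 = 129
  FN = √129

Step 3: From CF = 5, FM = 14, and ∠CFM = 90°, by the law of cosines:
  CM² = CF² + FM² - 2·CF·FM·cos(90°) = 25 + 196 - 0 = 221
  CM ≈ 14.87

Step 4: From FC = 5, FD = 5, CD = 2, by the inverse law of cosines:
  cos(∠CFD) = (FC² + FD² - CD²) / (2·FC·FD)
  ∠CFD = 23.07°

Step 5: From CD = 2, CF = 5, DF = 5, by the inverse law of cosines:
  cos(∠DCF) = (CD² + CF² - DF²) / (2·CD·CF)
  ∠DCF = 78.46°

Step 6: From DC = 2, DF = 5, CF = 5, by the inverse law of cosines:
  cos(∠CDF) = (DC² + DF² - CF²) / (2·DC·DF)
  ∠CDF = 78.46°

Step 7: From FI = 5.3, IJ = 5, and ∠FIJ = 135°, by the law of cosines:
  FJ² = FI² + IJ² - 2·FI·IJ·cos(135°) = 28.06 + 25 + 37.46 = 90.51
  FJ ≈ 9.51

Step 8: From IF = 5.3, FA = 2, and ∠IFA = 30°, by the law of cosines:
  IA² = IF² + FA² - 2·IF·FA·cos(30°) = 28.06 + 4 - 18.35 = 13.71
  IA ≈ 3.7

Step 9: From FC = 5, FI = 5.3, CI = 9, by the inverse law of cosines:
  cos(∠CFI) = (FC² + FI² - CI²) / (2·FC·FI)
  ∠CFI = 121.84°

Step 10: From FC = 5, FN = √129, CN = 8, by the inverse law of cosines:
  cos(∠CFN) = (FC² + FN² - CN²) / (2·FC·FN)
  ∠CFN = 37.59°

Step 11: From CF = 5, CM = 14.87, FM = 14, by the inverse law of cosines:
  cos(∠FCM) = (CF² + CM² - FM²) / (2·CF·CM)
  ∠FCM = 70.35°

Step 12: From IC = 9, IF = 5.3, CF = 5, by the inverse law of cosines:
  cos(∠CIF) = (IC² + IF² - CF²) / (2·IC·IF)
  ∠CIF = 28.16°

Step 13: From MC = 14.87, MF = 14, CF = 5, by the inverse law of cosines:
  cos(∠CMF) = (MC² + MF² - CF²) / (2·MC·MF)
  ∠CMF = 19.65°

Step 14: From NC = 8, NF = √129, CF = 5, by the inverse law of cosines:
  cos(∠CNF) = (NC² + NF² - CF²) / (2·NC·NF)
  ∠CNF = 22.41°

Step 15: From FI = 5.3, FJ = 9.51, IJ = 5, by the inverse law of cosines:
  cos(∠IFJ) = (FI² + FJ² - IJ²) / (2·FI·FJ)
  ∠IFJ = 21.82°

Step 16: From IA = 3.7, IF = 5.3, AF = 2, by the inverse law of cosines:
  cos(∠AIF) = (IA² + IF² - AF²) / (2·IA·IF)
  ∠AIF = 15.67°

Step 17: From JF = 9.51, JI = 5, FI = 5.3, by the inverse law of cosines:
  cos(∠FJI) = (JF² + JI² - FI²) / (2·JF·JI)
  ∠FJI = 23.18°

Step 18: From AF = 2, AI = 3.7, FI = 5.3, by the inverse law of cosines:
  cos(∠FAI) = (AF² + AI² - FI²) / (2·AF·AI)
  ∠FAI = 134.33°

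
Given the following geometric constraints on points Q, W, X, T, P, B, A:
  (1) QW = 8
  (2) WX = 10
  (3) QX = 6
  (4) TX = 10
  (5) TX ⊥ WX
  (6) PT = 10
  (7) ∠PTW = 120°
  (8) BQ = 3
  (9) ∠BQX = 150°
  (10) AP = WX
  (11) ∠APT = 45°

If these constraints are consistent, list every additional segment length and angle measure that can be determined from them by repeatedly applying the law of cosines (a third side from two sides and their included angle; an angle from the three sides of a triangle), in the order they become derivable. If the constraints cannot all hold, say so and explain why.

The constraints are consistent. Derivable facts, in order:
After 1 step:
- TA ≈ 7.65
- WT = 10·√2
- XB ≈ 8.73
- ∠QWX = 36.87°
- ∠QXW = 53.13°
- ∠WQX = 90°
After 2 steps:
- WP ≈ 21.01
- ∠ATP = 67.5°
- ∠BXQ = 9.9°
- ∠PAT = 67.5°
- ∠QBX = 20.1°
- ∠TWX = 45°
- ∠WTX = 45°
After 3 steps:
- ∠PWT = 24.34°
- ∠TPW = 35.66°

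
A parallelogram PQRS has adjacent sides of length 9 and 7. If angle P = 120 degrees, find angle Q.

Opposite sides of a parallelogram are parallel, so consecutive angles form co-interior angles on a transversal.
Co-interior angles sum to 180°, giving angle Q = 180 - 120 = 60 degrees.

60 degrees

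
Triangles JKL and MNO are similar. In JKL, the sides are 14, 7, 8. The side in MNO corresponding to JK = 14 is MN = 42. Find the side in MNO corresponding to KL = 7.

Since the triangles are similar, the ratio of corresponding sides is constant.
Scale factor k = MN / JK = 42 / 14 = 3
NO = k * KL = 3 * 7 = 21

21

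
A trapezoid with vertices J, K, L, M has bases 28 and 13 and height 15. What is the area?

Area of a trapezoid = (base1 + base2) * height / 2
Area = (28 + 13) * 15 / 2
Area = 41 * 15 / 2
Area = 615 / 2
Area = 615/2

615/2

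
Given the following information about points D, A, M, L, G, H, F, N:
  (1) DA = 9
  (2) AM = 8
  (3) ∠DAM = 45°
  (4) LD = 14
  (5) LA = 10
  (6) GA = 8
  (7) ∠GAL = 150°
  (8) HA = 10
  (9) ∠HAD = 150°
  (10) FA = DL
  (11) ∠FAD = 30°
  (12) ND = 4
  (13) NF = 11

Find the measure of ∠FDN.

From the given relations: FA = DL = 14.
Step 1: By the law of cosines on triangle DAF: DF² = 9² + 14² − 2·9·14·cos(30°) = 58.76, so DF ≈ 7.67.
Step 2: By the inverse law of cosines on triangle FDN: cos(∠FDN) = (7.67² + 4² − 11²) / (2·7.67·4) = -46.24/61.32 = -0.754, so ∠FDN = 138.94°.

Therefore, the measure of angle ∠FDN = 138.94°.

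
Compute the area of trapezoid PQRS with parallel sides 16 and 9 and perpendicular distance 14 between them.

Area of a trapezoid = (base1 + base2) * height / 2
Area = (16 + 9) * 14 / 2
Area = 25 * 14 / 2
Area = 350 / 2
Area = 175

175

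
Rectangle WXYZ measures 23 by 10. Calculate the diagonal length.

d = sqrt(23^2 + 10^2) = sqrt(629)

sqrt(629)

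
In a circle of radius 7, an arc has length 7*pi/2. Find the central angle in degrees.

Arc length L = 2πr × θ/360, so θ = 360L / (2πr).
θ = 360 × 7*pi/2 / (2π × 7)
θ = 90°
θ = 90°

90°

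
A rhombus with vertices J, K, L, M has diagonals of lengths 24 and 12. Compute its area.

Area = (24 * 12) / 2 = 288 / 2 = 144

144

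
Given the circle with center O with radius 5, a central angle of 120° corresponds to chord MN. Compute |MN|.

Chord length = 2r sin(θ/2)
= 2 × 5 × sin(120°/2)
= 2 × 5 × sin(60°)
= 5*sqrt(3)

5*sqrt(3)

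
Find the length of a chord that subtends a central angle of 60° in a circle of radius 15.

Drop a perpendicular from the center to the chord, bisecting both the chord and the central angle.
Each half-chord = r sin(θ/2) = 15 sin(30°).
The full chord = 2 × 15 × sin(30°) = 15.

15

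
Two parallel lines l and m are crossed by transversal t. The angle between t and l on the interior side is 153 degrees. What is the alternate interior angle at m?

Alternate interior angles are equal: 153 degrees.

153 degrees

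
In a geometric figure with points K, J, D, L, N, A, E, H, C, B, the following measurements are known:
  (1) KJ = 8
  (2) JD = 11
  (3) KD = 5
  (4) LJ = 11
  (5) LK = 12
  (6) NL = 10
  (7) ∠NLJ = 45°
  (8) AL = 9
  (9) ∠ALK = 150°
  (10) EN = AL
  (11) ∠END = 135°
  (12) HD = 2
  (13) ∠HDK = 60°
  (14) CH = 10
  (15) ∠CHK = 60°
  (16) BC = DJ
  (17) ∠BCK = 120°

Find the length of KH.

Step 1: By the law of cosines on triangle KDH: KH² = 5² + 2² − 2·5·2·cos(60°) = 19, so KH = √19.

Therefore, the length of KH = √19.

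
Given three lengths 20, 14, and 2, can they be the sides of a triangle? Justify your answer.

The longest side is 20. The other two sides sum to 2 + 14 = 16.
Since 16 ≤ 20, the two shorter sides cannot reach around to close the triangle.

No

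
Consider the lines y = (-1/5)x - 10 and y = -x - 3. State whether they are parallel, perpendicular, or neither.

Slope of line 1: m1 = -1/5
Slope of line 2: m2 = -1
For parallel lines we need equal slopes: -1/5 != -1.
For perpendicular lines we need m1*m2 = -1: (-1/5)(-1) = 1/5 != -1.
Since neither condition holds, the lines are neither parallel nor perpendicular.

Neither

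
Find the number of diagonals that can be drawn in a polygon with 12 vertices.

Total line segments between 12 vertices = C(12,2) = 66.
Subtract the 12 sides: 66 - 12 = 54 diagonals.

54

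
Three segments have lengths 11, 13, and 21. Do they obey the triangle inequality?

Sort the sides: 11, 13, 21.
It suffices to check that the sum of the two smallest exceeds the largest:
11 + 13 = 24 > 21. ✓
Yes, a valid triangle can be formed.

Yes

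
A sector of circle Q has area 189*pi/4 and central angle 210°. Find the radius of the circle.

The sector covers 210°/360° = 7/12 of the full circle.
Full circle area = 189*pi/4 / 7/12 = 81*pi.
Since full area = πr², we get r² = 81*pi/π = 81, so r = 9.

9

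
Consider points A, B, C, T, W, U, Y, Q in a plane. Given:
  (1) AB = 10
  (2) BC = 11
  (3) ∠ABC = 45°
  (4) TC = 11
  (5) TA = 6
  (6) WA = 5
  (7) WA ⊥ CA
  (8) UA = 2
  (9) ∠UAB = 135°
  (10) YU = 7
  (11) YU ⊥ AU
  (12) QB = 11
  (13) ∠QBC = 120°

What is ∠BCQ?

Step 1: By the law of cosines on triangle CBQ: CQ² = 11² + 11² − 2·11·11·cos(120°) = 363, so CQ = 11·√3.
Step 2: By the inverse law of cosines on triangle BCQ: cos(∠BCQ) = (11² + (11·√3)² − 11²) / (2·11·11·√3) = 363/419.16 = 0.866, so ∠BCQ = 30°.

Therefore, the measure of angle ∠BCQ = 30°.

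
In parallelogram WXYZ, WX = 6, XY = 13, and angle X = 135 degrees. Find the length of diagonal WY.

Using the law of cosines:
d^2 = 6^2 + 13^2 - 2(6)(13)cos(135 degrees)
d^2 = 36 + 169 - 156*-sqrt(2)/2
d^2 = 78*sqrt(2) + 205
d = sqrt(78*sqrt(2) + 205)

sqrt(78*sqrt(2) + 205)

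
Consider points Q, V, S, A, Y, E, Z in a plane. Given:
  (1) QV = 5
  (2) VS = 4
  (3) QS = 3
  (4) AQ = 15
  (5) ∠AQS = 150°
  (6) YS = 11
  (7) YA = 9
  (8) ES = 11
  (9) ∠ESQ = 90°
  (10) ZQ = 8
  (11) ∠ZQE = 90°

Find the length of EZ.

Step 1: By the law of cosines on triangle ESQ: EQ² = 11² + 3² − 2·11·3·cos(90°) = 130, so EQ = √130.
Step 2: By the law of cosines on triangle EQZ: EZ² = √130² + 8² − 2·√130·8·cos(90°) = 194, so EZ = √194.

Therefore, the length of EZ = √194.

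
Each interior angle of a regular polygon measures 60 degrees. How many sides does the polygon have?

The exterior angle is the supplement of the interior angle: 180 - 60 = 120 degrees.
Since the exterior angles of any convex polygon sum to 360 degrees, the number of sides is 360 / 120 = 3.

3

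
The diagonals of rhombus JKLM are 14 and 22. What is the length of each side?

Half-diagonals are 7 and 11. side = sqrt(7^2 + 11^2) = sqrt(170)

sqrt(170)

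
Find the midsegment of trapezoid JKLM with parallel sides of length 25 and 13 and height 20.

The midsegment of a trapezoid = (base1 + base2) / 2
midsegment = (25 + 13) / 2
midsegment = 38 / 2
midsegment = 19

19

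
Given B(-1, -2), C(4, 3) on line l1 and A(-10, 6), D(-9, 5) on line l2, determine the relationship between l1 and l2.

Slope of line 1: m1 = (3 - -2)/(4 - -1) = 5/5 = 1
Slope of line 2: m2 = (5 - 6)/(-9 - -10) = -1/1 = -1
m1 * m2 = (1) * (-1) = -1 = -1, so the lines are perpendicular.

Perpendicular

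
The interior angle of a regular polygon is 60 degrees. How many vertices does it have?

The exterior angle is the supplement of the interior angle: 180 - 60 = 120 degrees.
Since the exterior angles of any convex polygon sum to 360 degrees, the number of sides is 360 / 120 = 3.

3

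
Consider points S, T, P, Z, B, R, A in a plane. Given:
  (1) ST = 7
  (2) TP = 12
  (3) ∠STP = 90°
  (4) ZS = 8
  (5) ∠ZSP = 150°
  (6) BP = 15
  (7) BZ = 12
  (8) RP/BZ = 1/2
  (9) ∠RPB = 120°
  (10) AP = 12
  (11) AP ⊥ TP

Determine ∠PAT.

Step 1: By the law of cosines on triangle APT: AT² = 12² + 12² − 2·12·12·cos(90°) = 288, so AT = 12·√2.
Step 2: By the inverse law of cosines on triangle PAT: cos(∠PAT) = (12² + (12·√2)² − 12²) / (2·12·12·√2) = 288/407.29 = 0.7071, so ∠PAT = 45°.

Therefore, the measure of angle ∠PAT = 45°.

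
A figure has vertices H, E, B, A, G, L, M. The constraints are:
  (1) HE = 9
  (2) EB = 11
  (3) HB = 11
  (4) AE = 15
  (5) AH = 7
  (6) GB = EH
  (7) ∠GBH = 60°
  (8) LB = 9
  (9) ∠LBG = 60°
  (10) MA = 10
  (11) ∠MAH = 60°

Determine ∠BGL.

From the given relations: GB = EH = 9.
Step 1: By the law of cosines on triangle GBL: GL² = 9² + 9² − 2·9·9·cos(60°) = 81, so GL = 9.
Step 2: By the inverse law of cosines on triangle BGL: cos(∠BGL) = (9² + 9² − 9²) / (2·9·9) = 81/162 = 0.5, so ∠BGL = 60°.

Therefore, the measure of angle ∠BGL = 60°.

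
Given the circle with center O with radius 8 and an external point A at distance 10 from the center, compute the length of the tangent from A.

The tangent, radius, and line from the external point to the center form a right triangle.
The right angle is where the tangent meets the radius.
By the Pythagorean theorem: tangent² + 8² = 10²
tangent² = 100 - 64 = 36
tangent = 6

6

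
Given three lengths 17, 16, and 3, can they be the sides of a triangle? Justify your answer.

Check all three triangle inequalities:
17 + 16 = 33 > 3 ✓
17 + 3 = 20 > 16 ✓
16 + 3 = 19 > 17 ✓
All conditions hold, so these sides form a valid triangle.

Yes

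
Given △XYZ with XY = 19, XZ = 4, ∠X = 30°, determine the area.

Area = (1/2) * XY * XZ * sin(X)
Area = (1/2) * 19 * 4 * sin(30°)
Area = (1/2) * 19 * 4 * 1/2
Area = 19

19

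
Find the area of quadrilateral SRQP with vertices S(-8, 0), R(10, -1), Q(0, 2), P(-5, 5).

The Shoelace formula works by pairing each vertex with the next (cycling back to the first).
For each pair, compute x_i*y_(i+1) - x_(i+1)*y_i:
  (-8*-1 - 10*0) = 8
  (10*2 - 0*-1) = 20
  (0*5 - -5*2) = 10
  (-5*0 - -8*5) = 40
Taking half the absolute value of the total: Area = (1/2)(78) = 39.

39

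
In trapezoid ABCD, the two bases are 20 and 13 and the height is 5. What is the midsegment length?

The midsegment of a trapezoid = (base1 + base2) / 2
midsegment = (20 + 13) / 2
midsegment = 33 / 2
midsegment = 33/2

33/2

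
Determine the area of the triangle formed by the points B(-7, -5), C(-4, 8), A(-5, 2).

Shoelace: Area = (1/2)|-7(8-2) + -4(2--5) + -5(-5-8)| = (1/2)(5) = 5/2

5/2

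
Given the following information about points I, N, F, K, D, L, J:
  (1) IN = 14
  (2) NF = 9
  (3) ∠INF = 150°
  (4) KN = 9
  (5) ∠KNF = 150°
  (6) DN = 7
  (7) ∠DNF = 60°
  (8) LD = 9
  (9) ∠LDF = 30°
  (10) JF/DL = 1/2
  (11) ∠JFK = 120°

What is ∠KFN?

Step 1: By the law of cosines on triangle FNK: FK² = 9² + 9² − 2·9·9·cos(150°) = 302.3, so FK ≈ 17.39.
Step 2: By the inverse law of cosines on triangle KFN: cos(∠KFN) = (17.39² + 9² − 9²) / (2·17.39·9) = 302.3/312.96 = 0.9659, so ∠KFN = 15°.

Therefore, the measure of angle ∠KFN = 15°.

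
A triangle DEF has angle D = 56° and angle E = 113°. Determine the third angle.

The interior angles sum to 180°: angle F = 180 - 56 - 113 = 11°.
The triangle is obtuse (angles 56°, 113°, 11°).

11 degrees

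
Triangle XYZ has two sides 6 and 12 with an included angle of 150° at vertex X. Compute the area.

Area = (1/2)(6)(12) sin(150°) = (1/2)(6)(12)(1/2) = 18

18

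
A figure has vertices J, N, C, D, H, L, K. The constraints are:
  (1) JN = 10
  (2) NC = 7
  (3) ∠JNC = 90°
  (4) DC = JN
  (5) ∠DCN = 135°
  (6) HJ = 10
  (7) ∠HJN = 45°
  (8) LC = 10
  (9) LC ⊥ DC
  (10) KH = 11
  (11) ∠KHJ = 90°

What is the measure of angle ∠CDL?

From the given relations: DC = JN = 10.
Step 1: By the law of cosines on triangle DCL: DL² = 10² + 10² − 2·10·10·cos(90°) = 200, so DL = 10·√2.
Step 2: By the inverse law of cosines on triangle CDL: cos(∠CDL) = (10² + (10·√2)² − 10²) / (2·10·10·√2) = 200/282.84 = 0.7071, so ∠CDL = 45°.

Therefore, the measure of angle ∠CDL = 45°.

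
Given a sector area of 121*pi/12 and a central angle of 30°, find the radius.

Sector area A = πr² × θ/360, so r² = 360A / (πθ).
r² = 360 × 121*pi/12 / (π × 30)
r² = 121
r = 11

11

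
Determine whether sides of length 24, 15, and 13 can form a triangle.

For three segments to close into a triangle, no single side can be as long as the other two combined.
The longest side is 24, and 13 + 15 = 28 > 24.
A triangle can be formed.

Yes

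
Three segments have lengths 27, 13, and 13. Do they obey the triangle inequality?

Check the triangle inequality: 13 + 13 = 26 ≤ 27.
Since the sum of two sides does not exceed the third, no triangle can be formed.

No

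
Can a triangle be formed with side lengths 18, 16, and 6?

Sort the sides: 6, 16, 18.
It suffices to check that the sum of the two smallest exceeds the largest:
6 + 16 = 22 > 18. ✓
Yes, a valid triangle can be formed.

Yes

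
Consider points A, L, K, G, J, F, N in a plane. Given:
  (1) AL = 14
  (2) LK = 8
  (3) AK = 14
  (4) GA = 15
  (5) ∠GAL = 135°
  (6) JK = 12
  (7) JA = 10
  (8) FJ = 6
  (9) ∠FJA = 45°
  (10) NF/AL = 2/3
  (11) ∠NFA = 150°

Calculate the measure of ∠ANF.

From the given relations: NF = 2/3·AL = 2/3·14 ≈ 9.33.
Step 1: By the law of cosines on triangle FJA: FA² = 6² + 10² − 2·6·10·cos(45°) = 51.15, so FA ≈ 7.15.
Step 2: By the law of cosines on triangle NFA: NA² = 9.33² + 7.15² − 2·9.33·7.15·cos(150°) = 253.87, so NA ≈ 15.93.
Step 3: By the inverse law of cosines on triangle ANF: cos(∠ANF) = (15.93² + 9.33² − 7.15²) / (2·15.93·9.33) = 289.84/297.42 = 0.9745, so ∠ANF = 12.97°.

Therefore, the measure of angle ∠ANF = 12.97°.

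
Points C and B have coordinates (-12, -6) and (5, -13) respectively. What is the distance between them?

d = sqrt((5 - -12)^2 + (-13 - -6)^2)
d = sqrt(17^2 + -7^2)
d = sqrt(289 + 49)
d = sqrt(338) = 13*sqrt(2)

13*sqrt(2)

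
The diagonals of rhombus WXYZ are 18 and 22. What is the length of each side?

In a rhombus, the diagonals bisect each other perpendicularly, creating four congruent right triangles.
Each triangle has legs 9 (half of 18) and 11 (half of 22).
The hypotenuse of each right triangle is a side of the rhombus:
side = sqrt(9^2 + 11^2) = sqrt(202)

sqrt(202)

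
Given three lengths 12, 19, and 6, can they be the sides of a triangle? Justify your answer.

Check the triangle inequality: 12 + 6 = 18 ≤ 19.
Since the sum of two sides does not exceed the third, no triangle can be formed.

No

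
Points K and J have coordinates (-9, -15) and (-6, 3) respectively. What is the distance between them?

The horizontal distance is |-6 - -9| = 3 and the vertical distance is |3 - -15| = 18.
By the Pythagorean theorem, d = sqrt(3^2 + 18^2) = sqrt(333) = 3*sqrt(37).

3*sqrt(37)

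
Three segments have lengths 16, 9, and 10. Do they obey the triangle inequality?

Yes.
The triangle inequality requires that the sum of any two sides exceeds the third.
Here 9 + 10 = 19 > 16, so the condition is met.

Yes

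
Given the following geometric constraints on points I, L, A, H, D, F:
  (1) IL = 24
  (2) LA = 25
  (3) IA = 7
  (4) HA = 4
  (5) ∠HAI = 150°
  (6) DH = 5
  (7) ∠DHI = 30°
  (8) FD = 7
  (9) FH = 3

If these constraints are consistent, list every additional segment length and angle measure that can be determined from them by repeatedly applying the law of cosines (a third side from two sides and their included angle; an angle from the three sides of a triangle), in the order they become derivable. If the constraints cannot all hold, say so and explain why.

The constraints are consistent. Derivable facts, in order:
After 1 step:
- IH ≈ 10.65
- ∠AIL = 90°
- ∠ALI = 16.26°
- ∠DFH = 38.21°
- ∠DHF = 120°
- ∠FDH = 21.79°
- ∠IAL = 73.74°
After 2 steps:
- ID ≈ 6.8
- ∠AHI = 19.18°
- ∠AIH = 10.82°
After 3 steps:
- ∠DIH = 21.57°
- ∠HDI = 128.43°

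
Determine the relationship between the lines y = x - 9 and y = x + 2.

Slope of line 1: m1 = 1
Slope of line 2: m2 = 1
m1 = m2, so the lines are parallel.

Parallel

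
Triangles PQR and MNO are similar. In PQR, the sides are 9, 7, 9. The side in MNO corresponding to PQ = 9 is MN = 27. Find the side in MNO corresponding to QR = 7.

Since the triangles are similar, the ratio of corresponding sides is constant.
Scale factor k = MN / PQ = 27 / 9 = 3
NO = k * QR = 3 * 7 = 21

21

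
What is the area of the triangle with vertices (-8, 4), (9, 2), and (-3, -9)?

Shoelace: Area = (1/2)|-8(2--9) + 9(-9-4) + -3(4-2)| = (1/2)(211) = 211/2

211/2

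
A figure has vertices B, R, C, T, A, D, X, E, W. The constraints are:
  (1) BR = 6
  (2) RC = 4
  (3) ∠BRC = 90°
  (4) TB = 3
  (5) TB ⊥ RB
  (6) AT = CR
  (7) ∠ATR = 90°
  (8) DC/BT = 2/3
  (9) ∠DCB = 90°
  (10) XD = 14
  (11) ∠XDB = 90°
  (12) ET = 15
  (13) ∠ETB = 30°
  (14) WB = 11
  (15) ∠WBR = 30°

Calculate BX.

From the given relations: DC = 2/3·BT = 2/3·3 = 2.
Step 1: By the law of cosines on triangle BRC: BC² = 6² + 4² − 2·6·4·cos(90°) = 52, so BC = 2·√13.
Step 2: By the law of cosines on triangle BCD: BD² = (2·√13)² + 2² − 2·2·√13·2·cos(90°) = 56, so BD = 2·√14.
Step 3: By the law of cosines on triangle BDX: BX² = (2·√14)² + 14² − 2·2·√14·14·cos(90°) = 252, so BX = 6·√7.

Therefore, the length of BX = 6·√7.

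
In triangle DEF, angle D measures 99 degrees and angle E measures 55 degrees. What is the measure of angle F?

Let angle F = x. Then 99 + 55 + x = 180.
x = 180 - 154 = 26 degrees.

26 degrees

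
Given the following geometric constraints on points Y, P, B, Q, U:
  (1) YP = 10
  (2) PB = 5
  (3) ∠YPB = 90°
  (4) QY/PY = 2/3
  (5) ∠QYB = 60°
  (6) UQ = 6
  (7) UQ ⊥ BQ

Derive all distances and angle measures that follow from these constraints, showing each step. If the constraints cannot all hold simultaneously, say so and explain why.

The constraints are consistent.

From the given relations:
  QY = 2/3·PY = 2/3·10 ≈ 6.67

Step 1: From YP = 10, PB = 5, and ∠YPB = 90°, by the law of cosines:
  YB² = YP² + PB² - 2·YP·PB·cos(90°) = 100 + 25 - 0 = 125
  YB = 5·√5

Step 2: From BY = 5·√5, YQ = 6.67, and ∠BYQ = 60°, by the law of cosines:
  BQ² = BY² + YQ² - 2·BY·YQ·cos(60°) = 125 + 44.44 - 74.54 = 94.91
  BQ ≈ 9.74

Step 3: From YB = 5·√5, YP = 10, BP = 5, by the inverse law of cosines:
  cos(∠BYP) = (YB² + YP² - BP²) / (2·YB·YP)
  ∠BYP = 26.57°

Step 4: From BP = 5, BY = 5·√5, PY = 10, by the inverse law of cosines:
  cos(∠PBY) = (BP² + BY² - PY²) / (2·BP·BY)
  ∠PBY = 63.43°

Step 5: From BQ = 9.74, QU = 6, and ∠BQU = 90°, by the law of cosines:
  BU² = BQ² + QU² - 2·BQ·QU·cos(90°) = 94.91 + 36 - 0 = 130.9
  BU ≈ 11.44

Step 6: From BQ = 9.74, BY = 5·√5, QY = 6.67, by the inverse law of cosines:
  cos(∠QBY) = (BQ² + BY² - QY²) / (2·BQ·BY)
  ∠QBY = 36.34°

Step 7: From QB = 9.74, QY = 6.67, BY = 5·√5, by the inverse law of cosines:
  cos(∠BQY) = (QB² + QY² - BY²) / (2·QB·QY)
  ∠BQY = 83.66°

Step 8: From BQ = 9.74, BU = 11.44, QU = 6, by the inverse law of cosines:
  cos(∠QBU) = (BQ² + BU² - QU²) / (2·BQ·BU)
  ∠QBU = 31.63°

Step 9: From UB = 11.44, UQ = 6, BQ = 9.74, by the inverse law of cosines:
  cos(∠BUQ) = (UB² + UQ² - BQ²) / (2·UB·UQ)
  ∠BUQ = 58.37°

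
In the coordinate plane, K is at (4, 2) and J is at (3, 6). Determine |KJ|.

The horizontal distance is |3 - 4| = 1 and the vertical distance is |6 - 2| = 4.
By the Pythagorean theorem, d = sqrt(1^2 + 4^2) = sqrt(17).

sqrt(17)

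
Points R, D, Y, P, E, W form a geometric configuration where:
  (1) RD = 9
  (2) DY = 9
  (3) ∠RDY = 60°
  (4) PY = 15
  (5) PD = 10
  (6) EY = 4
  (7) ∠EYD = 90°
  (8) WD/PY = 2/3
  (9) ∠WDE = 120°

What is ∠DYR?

Step 1: By the law of cosines on triangle YDR: YR² = 9² + 9² − 2·9·9·cos(60°) = 81, so YR = 9.
Step 2: By the inverse law of cosines on triangle DYR: cos(∠DYR) = (9² + 9² − 9²) / (2·9·9) = 81/162 = 0.5, so ∠DYR = 60°.

Therefore, the measure of angle ∠DYR = 60°.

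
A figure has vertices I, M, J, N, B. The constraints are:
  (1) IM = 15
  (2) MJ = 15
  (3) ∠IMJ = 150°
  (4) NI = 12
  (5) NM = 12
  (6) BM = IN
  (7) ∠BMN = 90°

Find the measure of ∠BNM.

From the given relations: BM = IN = 12.
Step 1: By the law of cosines on triangle NMB: NB² = 12² + 12² − 2·12·12·cos(90°) = 288, so NB = 12·√2.
Step 2: By the inverse law of cosines on triangle BNM: cos(∠BNM) = ((12·√2)² + 12² − 12²) / (2·12·√2·12) = 288/407.29 = 0.7071, so ∠BNM = 45°.

Therefore, the measure of angle ∠BNM = 45°.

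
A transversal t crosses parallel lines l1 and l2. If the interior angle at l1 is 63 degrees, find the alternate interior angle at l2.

Alternate interior angles lie on opposite sides of the transversal, between the parallel lines.
By the alternate interior angle theorem, they are equal: 63 degrees.

63 degrees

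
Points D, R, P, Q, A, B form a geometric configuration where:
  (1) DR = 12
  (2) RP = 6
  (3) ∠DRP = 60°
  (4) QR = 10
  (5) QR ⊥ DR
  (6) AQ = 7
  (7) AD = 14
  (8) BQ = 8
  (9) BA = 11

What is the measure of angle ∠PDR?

Step 1: By the law of cosines on triangle DRP: DP² = 12² + 6² − 2·12·6·cos(60°) = 108, so DP = 6·√3.
Step 2: By the inverse law of cosines on triangle PDR: cos(∠PDR) = ((6·√3)² + 12² − 6²) / (2·6·√3·12) = 216/249.42 = 0.866, so ∠PDR = 30°.

Therefore, the measure of angle ∠PDR = 30°.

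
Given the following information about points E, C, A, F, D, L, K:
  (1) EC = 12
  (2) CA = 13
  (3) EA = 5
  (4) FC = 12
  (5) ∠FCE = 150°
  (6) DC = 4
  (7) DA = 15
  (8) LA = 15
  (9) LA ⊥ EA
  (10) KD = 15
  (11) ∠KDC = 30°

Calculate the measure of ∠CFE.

Step 1: By the law of cosines on triangle FCE: FE² = 12² + 12² − 2·12·12·cos(150°) = 537.42, so FE ≈ 23.18.
Step 2: By the inverse law of cosines on triangle CFE: cos(∠CFE) = (12² + 23.18² − 12²) / (2·12·23.18) = 537.42/556.37 = 0.9659, so ∠CFE = 15°.

Therefore, the measure of angle ∠CFE = 15°.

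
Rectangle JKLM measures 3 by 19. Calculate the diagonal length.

A rectangle's diagonal splits it into two right triangles, with the diagonal as the hypotenuse.
By the Pythagorean theorem, d^2 = 3^2 + 19^2 = 370.
Therefore d = sqrt(370).

sqrt(370)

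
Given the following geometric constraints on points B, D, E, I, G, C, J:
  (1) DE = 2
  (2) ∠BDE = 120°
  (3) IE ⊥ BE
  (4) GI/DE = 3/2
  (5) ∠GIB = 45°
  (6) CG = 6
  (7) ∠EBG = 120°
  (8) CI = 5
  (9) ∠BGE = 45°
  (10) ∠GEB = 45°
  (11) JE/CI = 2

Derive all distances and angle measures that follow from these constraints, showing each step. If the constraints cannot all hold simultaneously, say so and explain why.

These constraints are not satisfiable: (7), (9) and (10) are the three interior angles of triangle EBG, which must sum to 180°, but 120° + 45° + 45° = 210°. No planar figure meets all of them, so nothing further can be derived.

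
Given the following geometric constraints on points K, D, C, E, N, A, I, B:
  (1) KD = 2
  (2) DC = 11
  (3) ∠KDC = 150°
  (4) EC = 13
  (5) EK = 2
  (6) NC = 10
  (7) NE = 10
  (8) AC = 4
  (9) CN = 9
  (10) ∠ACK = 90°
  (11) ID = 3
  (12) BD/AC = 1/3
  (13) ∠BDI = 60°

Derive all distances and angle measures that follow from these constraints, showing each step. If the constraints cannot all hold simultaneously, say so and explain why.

These constraints are not satisfiable: (6) NC = 10 and (9) CN = 9 assign two different lengths to the same segment. No planar figure meets all of them, so nothing further can be derived.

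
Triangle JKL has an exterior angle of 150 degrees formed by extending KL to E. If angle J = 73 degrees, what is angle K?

By the exterior angle theorem: exterior angle = sum of remote interior angles.
150 = 73 + angle K
angle K = 150 - 73 = 77 degrees

77 degrees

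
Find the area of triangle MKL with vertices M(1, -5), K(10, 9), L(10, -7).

Shoelace: Area = (1/2)|1(9--7) + 10(-7--5) + 10(-5-9)| = (1/2)(144) = 72

72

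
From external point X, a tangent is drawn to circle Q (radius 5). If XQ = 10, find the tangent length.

tangent = √(d² - r²) = √(10² - 5²) = √(100 - 25) = √75 = 5*sqrt(3)

5*sqrt(3)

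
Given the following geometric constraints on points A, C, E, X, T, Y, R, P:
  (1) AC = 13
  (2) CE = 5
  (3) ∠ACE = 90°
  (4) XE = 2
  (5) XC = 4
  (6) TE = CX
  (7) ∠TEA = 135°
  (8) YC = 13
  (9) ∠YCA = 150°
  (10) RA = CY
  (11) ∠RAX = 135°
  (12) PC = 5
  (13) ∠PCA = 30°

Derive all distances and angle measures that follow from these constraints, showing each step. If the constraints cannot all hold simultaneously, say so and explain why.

The constraints are consistent.

From the given relations:
  TE = CX = 4
  RA = CY = 13

Step 1: From AC = 13, CE = 5, and ∠ACE = 90°, by the law of cosines:
  AE² = AC² + CE² - 2·AC·CE·cos(90°) = 169 + 25 - 0 = 194
  AE = √194

Step 2: From AC = 13, CY = 13, and ∠ACY = 150°, by the law of cosines:
  AY² = AC² + CY² - 2·AC·CY·cos(150°) = 169 + 169 + 292.7 = 630.7
  AY ≈ 25.11

Step 3: From AC = 13, CP = 5, and ∠ACP = 30°, by the law of cosines:
  AP² = AC² + CP² - 2·AC·CP·cos(30°) = 169 + 25 - 112.6 = 81.42
  AP ≈ 9.02

Step 4: From CE = 5, CX = 4, EX = 2, by the inverse law of cosines:
  cos(∠ECX) = (CE² + CX² - EX²) / (2·CE·CX)
  ∠ECX = 22.33°

Step 5: From EC = 5, EX = 2, CX = 4, by the inverse law of cosines:
  cos(∠CEX) = (EC² + EX² - CX²) / (2·EC·EX)
  ∠CEX = 49.46°

Step 6: From XC = 4, XE = 2, CE = 5, by the inverse law of cosines:
  cos(∠CXE) = (XC² + XE² - CE²) / (2·XC·XE)
  ∠CXE = 108.21°

Step 7: From AE = √194, ET = 4, and ∠AET = 135°, by the law of cosines:
  AT² = AE² + ET² - 2·AE·ET·cos(135°) = 194 + 16 + 78.79 = 288.8
  AT ≈ 16.99

Step 8: From AC = 13, AE = √194, CE = 5, by the inverse law of cosines:
  cos(∠CAE) = (AC² + AE² - CE²) / (2·AC·AE)
  ∠CAE = 21.04°

Step 9: From AC = 13, AP = 9.02, CP = 5, by the inverse law of cosines:
  cos(∠CAP) = (AC² + AP² - CP²) / (2·AC·AP)
  ∠CAP = 16.09°

Step 10: From AC = 13, AY = 25.11, CY = 13, by the inverse law of cosines:
  cos(∠CAY) = (AC² + AY² - CY²) / (2·AC·AY)
  ∠CAY = 15°

Step 11: From EA = √194, EC = 5, AC = 13, by the inverse law of cosines:
  cos(∠AEC) = (EA² + EC² - AC²) / (2·EA·EC)
  ∠AEC = 68.96°

Step 12: From YA = 25.11, YC = 13, AC = 13, by the inverse law of cosines:
  cos(∠AYC) = (YA² + YC² - AC²) / (2·YA·YC)
  ∠AYC = 15°

Step 13: From PA = 9.02, PC = 5, AC = 13, by the inverse law of cosines:
  cos(∠APC) = (PA² + PC² - AC²) / (2·PA·PC)
  ∠APC = 133.91°

Step 14: From AE = √194, AT = 16.99, ET = 4, by the inverse law of cosines:
  cos(∠EAT) = (AE² + AT² - ET²) / (2·AE·AT)
  ∠EAT = 9.58°

Step 15: From TA = 16.99, TE = 4, AE = √194, by the inverse law of cosines:
  cos(∠ATE) = (TA² + TE² - AE²) / (2·TA·TE)
  ∠ATE = 35.42°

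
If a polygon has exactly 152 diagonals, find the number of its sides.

Using d = n(n - 3)/2, we solve 152 = n(n - 3)/2.
So n(n - 3) = 304.
Testing n = 19: 19 * 16 = 304 = 304. Correct.
The polygon has 19 sides.

19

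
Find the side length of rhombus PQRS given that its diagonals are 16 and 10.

In a rhombus, the diagonals bisect each other perpendicularly, creating four congruent right triangles.
Each triangle has legs 8 (half of 16) and 5 (half of 10).
The hypotenuse of each right triangle is a side of the rhombus:
side = sqrt(8^2 + 5^2) = sqrt(89)

sqrt(89)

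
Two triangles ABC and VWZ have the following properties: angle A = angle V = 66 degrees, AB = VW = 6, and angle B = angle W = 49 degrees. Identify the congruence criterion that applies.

The given information matches ASA: Two pairs of corresponding angles and the included side are equal (Angle-Side-Angle).

ASA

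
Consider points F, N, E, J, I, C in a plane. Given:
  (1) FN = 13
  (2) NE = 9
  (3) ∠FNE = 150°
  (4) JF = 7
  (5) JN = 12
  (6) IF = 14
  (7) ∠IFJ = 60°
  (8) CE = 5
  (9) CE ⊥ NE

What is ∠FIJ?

Step 1: By the law of cosines on triangle IFJ: IJ² = 14² + 7² − 2·14·7·cos(60°) = 147, so IJ = 7·√3.
Step 2: By the inverse law of cosines on triangle FIJ: cos(∠FIJ) = (14² + (7·√3)² − 7²) / (2·14·7·√3) = 294/339.48 = 0.866, so ∠FIJ = 30°.

Therefore, the measure of angle ∠FIJ = 30°.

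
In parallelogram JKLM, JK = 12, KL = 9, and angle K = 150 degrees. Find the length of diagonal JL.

Using the law of cosines:
d^2 = 12^2 + 9^2 - 2(12)(9)cos(150 degrees)
d^2 = 144 + 81 - 216*-sqrt(3)/2
d^2 = 108*sqrt(3) + 225
d = 3*sqrt(12*sqrt(3) + 25)

3*sqrt(12*sqrt(3) + 25)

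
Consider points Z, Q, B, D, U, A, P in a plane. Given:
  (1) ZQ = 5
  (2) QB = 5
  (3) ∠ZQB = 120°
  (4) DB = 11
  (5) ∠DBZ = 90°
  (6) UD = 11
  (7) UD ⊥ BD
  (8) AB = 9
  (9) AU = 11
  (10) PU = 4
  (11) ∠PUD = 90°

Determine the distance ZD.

Step 1: By the law of cosines on triangle ZQB: ZB² = 5² + 5² − 2·5·5·cos(120°) = 75, so ZB = 5·√3.
Step 2: By the law of cosines on triangle ZBD: ZD² = (5·√3)² + 11² − 2·5·√3·11·cos(90°) = 196, so ZD = 14.

Therefore, the length of ZD = 14.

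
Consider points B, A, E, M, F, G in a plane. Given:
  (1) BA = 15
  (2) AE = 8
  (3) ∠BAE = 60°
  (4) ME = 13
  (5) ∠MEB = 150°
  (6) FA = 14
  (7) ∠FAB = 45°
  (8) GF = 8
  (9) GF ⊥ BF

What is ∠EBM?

Step 1: By the law of cosines on triangle BAE: BE² = 15² + 8² − 2·15·8·cos(60°) = 169, so BE = 13.
Step 2: By the law of cosines on triangle BEM: BM² = 13² + 13² − 2·13·13·cos(150°) = 630.72, so BM ≈ 25.11.
Step 3: By the inverse law of cosines on triangle EBM: cos(∠EBM) = (13² + 25.11² − 13²) / (2·13·25.11) = 630.72/652.97 = 0.9659, so ∠EBM = 15°.

Therefore, the measure of angle ∠EBM = 15°.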